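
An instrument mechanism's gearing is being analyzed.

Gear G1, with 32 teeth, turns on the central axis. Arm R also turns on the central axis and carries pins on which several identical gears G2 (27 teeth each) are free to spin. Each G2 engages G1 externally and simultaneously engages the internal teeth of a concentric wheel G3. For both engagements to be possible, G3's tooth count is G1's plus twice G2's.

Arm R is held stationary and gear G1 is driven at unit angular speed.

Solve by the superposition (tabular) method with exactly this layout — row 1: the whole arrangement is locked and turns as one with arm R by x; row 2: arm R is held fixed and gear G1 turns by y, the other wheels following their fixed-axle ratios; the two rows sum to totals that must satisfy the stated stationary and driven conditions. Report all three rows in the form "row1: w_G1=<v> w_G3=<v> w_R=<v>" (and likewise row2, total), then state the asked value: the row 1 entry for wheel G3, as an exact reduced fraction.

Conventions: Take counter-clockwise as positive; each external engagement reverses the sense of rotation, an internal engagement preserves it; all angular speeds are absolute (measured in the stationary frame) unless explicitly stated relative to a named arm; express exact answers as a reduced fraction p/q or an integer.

row1: w_G1=0 w_G3=0 w_R=0
row2: w_G1=1 w_G3=-16/43 w_R=0
total: w_G1=1 w_G3=-16/43 w_R=0
asked value: 0

class = planetary set [G3 = 32+2·27 = 86; Willis about the carrier]
row 1 — lock + rotate with arm: ω_sun = ω_ring = ω_arm = x
superposition row 2 [arm held]: sun y, ring −(32/86)·y, arm 0
boundary: total ω_arm = x = 0 and total ω_sun = x + y = 1  ⇒  y = 1, x = 0
row 2 ring = −(32/86)·1 = -16/43
totals (row 1 + row 2): sun 0 + 1 = 1, ring 0 + (-16/43) = -16/43, arm 0 + 0 = 0
asked cell (row1, ring) = 0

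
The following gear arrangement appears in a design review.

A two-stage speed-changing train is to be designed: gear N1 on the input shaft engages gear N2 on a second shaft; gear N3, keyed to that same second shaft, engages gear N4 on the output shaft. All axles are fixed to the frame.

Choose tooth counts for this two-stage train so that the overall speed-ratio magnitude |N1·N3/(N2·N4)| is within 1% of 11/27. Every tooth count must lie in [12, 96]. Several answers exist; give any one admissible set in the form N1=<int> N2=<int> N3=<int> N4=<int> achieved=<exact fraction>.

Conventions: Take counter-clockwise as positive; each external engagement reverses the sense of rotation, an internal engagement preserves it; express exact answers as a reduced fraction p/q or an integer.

N1=12 N2=54 N3=22 N4=12 achieved=11/27

2-stage fixed-axis compound train for ratio 11/27
target = 11/27 in lowest terms: an exact hit needs N1·N3 = k·11 and N2·N4 = k·27 for one integer k, every count in [12, 96]; additionally prefer no 1:1 stage (N1 ≠ N2, N3 ≠ N4)
k = 1…23: no 1:1-free in-range split of k·11 and k·27 into factor pairs; take k = 24
k = 24: N1·N3 = 264 = 12·22, N2·N4 = 648 = 54·12
achieved = 12·22/(54·12) = 11/27; |achieved − target| = 0 ≤ 11/2700 ✓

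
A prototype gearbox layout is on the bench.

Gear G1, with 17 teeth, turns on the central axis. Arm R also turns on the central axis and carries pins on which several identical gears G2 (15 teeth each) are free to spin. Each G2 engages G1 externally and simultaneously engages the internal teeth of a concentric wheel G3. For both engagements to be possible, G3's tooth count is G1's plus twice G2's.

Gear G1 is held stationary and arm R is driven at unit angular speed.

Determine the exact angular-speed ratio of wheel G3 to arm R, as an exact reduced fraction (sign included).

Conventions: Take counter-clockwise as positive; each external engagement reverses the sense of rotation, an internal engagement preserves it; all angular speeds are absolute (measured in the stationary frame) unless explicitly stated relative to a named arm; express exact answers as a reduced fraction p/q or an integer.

recognized (axles ride arm R): planetary set, 17/15/47 teeth
ring teeth: 17 + 2·15 = 47
17(ω_sun−ω_arm) = −47(ω_ring−ω_arm),  ω_sun = 0, ω_arm = 1
ω_ring = 1 − (17/47)(0−1) = 64/47
ω_out/ω_in = 64/47

64/47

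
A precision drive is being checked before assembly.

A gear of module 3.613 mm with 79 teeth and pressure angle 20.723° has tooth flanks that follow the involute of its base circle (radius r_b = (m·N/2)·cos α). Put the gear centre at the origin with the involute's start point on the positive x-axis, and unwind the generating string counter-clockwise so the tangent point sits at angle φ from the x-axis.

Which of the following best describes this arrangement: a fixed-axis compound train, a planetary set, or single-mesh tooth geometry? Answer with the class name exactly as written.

single-mesh tooth geometry

recognized (one wheel, involute flank): single-mesh tooth geometry, m = 3.613, N = 79
classification: single-mesh tooth geometry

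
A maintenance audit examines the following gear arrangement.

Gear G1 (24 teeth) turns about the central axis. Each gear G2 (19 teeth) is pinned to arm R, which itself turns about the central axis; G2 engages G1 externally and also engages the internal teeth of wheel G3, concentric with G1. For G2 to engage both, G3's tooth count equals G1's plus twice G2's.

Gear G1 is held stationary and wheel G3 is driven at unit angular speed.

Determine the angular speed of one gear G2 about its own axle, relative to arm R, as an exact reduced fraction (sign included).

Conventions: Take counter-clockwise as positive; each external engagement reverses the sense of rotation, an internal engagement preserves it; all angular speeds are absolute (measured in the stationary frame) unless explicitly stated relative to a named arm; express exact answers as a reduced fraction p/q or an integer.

recognized (axles ride arm R): planetary set, 24/19/62 teeth
ring teeth: 24 + 2·19 = 62
24(ω_sun−ω_arm) = −62(ω_ring−ω_arm),  ω_sun = 0, ω_ring = 1
24(0−ω_arm) = −62(1−ω_arm)  ⇒  86·ω_arm = 62  ⇒  ω_arm = 31/43
sun–planet mesh: 24·(0−31/43) = −19·(ω_p−ω_arm)  ⇒  ω_p−ω_arm = 744/817
exact speed ratio = 744/817

744/817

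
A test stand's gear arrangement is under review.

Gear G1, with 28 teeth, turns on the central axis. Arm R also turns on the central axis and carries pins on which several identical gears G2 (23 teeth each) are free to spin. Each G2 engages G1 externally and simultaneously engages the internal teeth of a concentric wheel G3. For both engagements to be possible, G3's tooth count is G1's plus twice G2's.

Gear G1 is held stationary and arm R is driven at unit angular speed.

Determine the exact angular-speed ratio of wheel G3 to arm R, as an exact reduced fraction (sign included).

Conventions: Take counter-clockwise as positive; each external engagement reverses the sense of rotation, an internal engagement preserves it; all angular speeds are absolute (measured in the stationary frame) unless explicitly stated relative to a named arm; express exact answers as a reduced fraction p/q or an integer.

planetary set (28T centre, 23T on arm, 74T internal) — Willis relation
ring teeth: 28 + 2·23 = 74
28(ω_sun−ω_arm) = −74(ω_ring−ω_arm),  ω_sun = 0, ω_arm = 1
ω_ring = 1 − (28/74)(0−1) = 51/37
ω_out/ω_in = 51/37

51/37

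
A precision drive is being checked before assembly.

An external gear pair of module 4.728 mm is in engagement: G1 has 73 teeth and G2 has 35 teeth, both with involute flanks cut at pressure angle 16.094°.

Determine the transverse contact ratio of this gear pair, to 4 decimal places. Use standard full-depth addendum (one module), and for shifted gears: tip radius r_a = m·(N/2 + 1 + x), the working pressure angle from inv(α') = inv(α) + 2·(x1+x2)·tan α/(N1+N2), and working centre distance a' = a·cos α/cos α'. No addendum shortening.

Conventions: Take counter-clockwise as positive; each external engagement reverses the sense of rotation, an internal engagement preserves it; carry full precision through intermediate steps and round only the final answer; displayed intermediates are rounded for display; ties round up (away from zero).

recognized (one external pair, fixed centres): single-mesh tooth geometry, m = 4.728, N1 = 73, N2 = 35
base radii: r_b1 = 165.808591, r_b2 = 79.497270
tip radii: r_a1 = 177.300000, r_a2 = 87.468000
no profile shift: α' = α, a' = a
action lengths: √(r_a1²−r_b1²) = 62.791729, √(r_a2²−r_b2²) = 36.480613
base pitch p_b = π·m·cos α = 14.271316
CR = (62.791729 + 36.480613 − 255.312000·sin 16.09400°)/14.271316 = 1.996751
contact ratio ≈ 1.9968

1.9968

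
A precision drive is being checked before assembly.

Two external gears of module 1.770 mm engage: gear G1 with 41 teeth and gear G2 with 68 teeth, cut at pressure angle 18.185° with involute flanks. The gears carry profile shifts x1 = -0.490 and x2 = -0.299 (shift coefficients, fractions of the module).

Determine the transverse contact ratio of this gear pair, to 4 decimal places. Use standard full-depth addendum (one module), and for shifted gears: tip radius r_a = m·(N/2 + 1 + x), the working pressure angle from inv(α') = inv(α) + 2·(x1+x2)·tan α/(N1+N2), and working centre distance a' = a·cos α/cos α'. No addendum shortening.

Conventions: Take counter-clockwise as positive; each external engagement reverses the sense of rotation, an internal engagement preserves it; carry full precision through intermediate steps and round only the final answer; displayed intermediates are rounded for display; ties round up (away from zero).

topology: single-mesh involute geometry — m = 1.770, 41T/68T pair
base radii: r_b1 = 34.472702, r_b2 = 57.174237
tip radii: r_a1 = 37.187700, r_a2 = 61.420770
inv(α') = inv(18.185°) + 2·(-0.490-0.299)·tan α/(41+68) = 0.00634945  ⇒  α' = 15.15759°
a' = a·cos α / cos α' = 96.4650·cos 18.185°/cos 15.15759° = 94.950227
action lengths: √(r_a1²−r_b1²) = 13.948400, √(r_a2²−r_b2²) = 22.441426
base pitch p_b = π·m·cos α = 5.282887
CR = (13.948400 + 22.441426 − 94.950227·sin 15.15759°)/5.282887 = 2.188716
contact ratio ≈ 2.1887

2.1887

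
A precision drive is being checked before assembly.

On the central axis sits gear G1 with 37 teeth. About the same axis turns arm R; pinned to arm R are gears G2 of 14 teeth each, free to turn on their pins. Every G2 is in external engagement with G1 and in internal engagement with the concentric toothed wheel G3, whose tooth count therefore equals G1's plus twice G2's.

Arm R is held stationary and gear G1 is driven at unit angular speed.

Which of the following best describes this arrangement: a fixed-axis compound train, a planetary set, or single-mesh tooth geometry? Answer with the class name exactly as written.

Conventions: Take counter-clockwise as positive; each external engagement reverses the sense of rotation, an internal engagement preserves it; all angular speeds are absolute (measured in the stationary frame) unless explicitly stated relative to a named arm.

planetary set

planetary set (37T centre, 14T on arm, 65T internal) — Willis relation
classification: planetary set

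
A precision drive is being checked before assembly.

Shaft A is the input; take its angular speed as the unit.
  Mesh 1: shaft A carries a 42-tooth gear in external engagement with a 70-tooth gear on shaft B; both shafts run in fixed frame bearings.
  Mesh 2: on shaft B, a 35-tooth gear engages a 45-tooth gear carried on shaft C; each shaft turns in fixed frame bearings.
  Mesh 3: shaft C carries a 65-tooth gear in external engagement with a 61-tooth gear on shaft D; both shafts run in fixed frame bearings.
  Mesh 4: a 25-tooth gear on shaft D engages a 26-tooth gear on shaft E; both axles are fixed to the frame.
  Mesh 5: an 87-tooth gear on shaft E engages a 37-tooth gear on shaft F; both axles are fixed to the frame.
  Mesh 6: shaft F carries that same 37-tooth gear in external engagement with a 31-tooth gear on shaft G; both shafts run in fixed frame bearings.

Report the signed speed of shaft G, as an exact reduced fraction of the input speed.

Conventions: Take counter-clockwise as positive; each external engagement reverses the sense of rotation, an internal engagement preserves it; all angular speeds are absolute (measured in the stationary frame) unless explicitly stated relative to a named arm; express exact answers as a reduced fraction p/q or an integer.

6-mesh fixed-axis compound train (all bearings frame-fixed)
mesh 1 [42T→70T]: |ω|/ω_in = 1×42/70 = 3/5, sense flips to −
mesh 2 [35T→45T]: |ω|/ω_in = (3/5)×35/45 = 7/15, sense flips to +
mesh 3 [65T→61T]: |ω|/ω_in = (7/15)×65/61 = 91/183, sense flips to −
mesh 4 [25T→26T]: |ω|/ω_in = (91/183)×25/26 = 175/366, sense flips to +
mesh 5 [87T→37T]: |ω|/ω_in = (175/366)×87/37 = 5075/4514, sense flips to −
mesh 6 [37T→31T]: |ω|/ω_in = (5075/4514)×37/31 = 5075/3782, sense flips to +
signed output speed (× input speed) = 5075/3782

5075/3782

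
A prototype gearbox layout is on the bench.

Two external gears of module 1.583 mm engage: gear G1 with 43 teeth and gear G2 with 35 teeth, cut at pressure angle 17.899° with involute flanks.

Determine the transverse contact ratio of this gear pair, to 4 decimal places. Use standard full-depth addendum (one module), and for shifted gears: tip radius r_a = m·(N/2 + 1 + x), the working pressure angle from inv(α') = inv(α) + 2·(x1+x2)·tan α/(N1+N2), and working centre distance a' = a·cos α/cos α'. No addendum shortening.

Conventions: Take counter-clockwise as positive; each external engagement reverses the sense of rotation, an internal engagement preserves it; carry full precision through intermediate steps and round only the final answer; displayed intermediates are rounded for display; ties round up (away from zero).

1.8178

topology: single-mesh involute geometry — m = 1.583, 43T/35T pair
base radii: r_b1 = 32.387222, r_b2 = 26.361693
tip radii: r_a1 = 35.617500, r_a2 = 29.285500
no profile shift: α' = α, a' = a
action lengths: √(r_a1²−r_b1²) = 14.821408, √(r_a2²−r_b2²) = 12.755457
base pitch p_b = π·m·cos α = 4.732440
CR = (14.821408 + 12.755457 − 61.737000·sin 17.89900°)/4.732440 = 1.817797
contact ratio ≈ 1.8178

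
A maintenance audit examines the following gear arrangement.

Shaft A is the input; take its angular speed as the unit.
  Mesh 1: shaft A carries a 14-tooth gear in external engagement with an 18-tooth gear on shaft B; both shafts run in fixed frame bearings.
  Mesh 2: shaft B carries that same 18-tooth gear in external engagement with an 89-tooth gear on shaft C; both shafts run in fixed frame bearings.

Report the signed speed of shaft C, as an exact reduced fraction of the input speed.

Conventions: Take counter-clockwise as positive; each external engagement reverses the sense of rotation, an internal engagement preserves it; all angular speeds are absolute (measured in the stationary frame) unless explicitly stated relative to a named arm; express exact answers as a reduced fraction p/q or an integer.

2-mesh fixed-axis compound train (all bearings frame-fixed)
mesh 1 [14T→18T]: |ω|/ω_in = 1×14/18 = 7/9, sense flips to −
mesh 2 [18T→89T]: |ω|/ω_in = (7/9)×18/89 = 14/89, sense flips to +
signed output speed (× input speed) = 14/89

14/89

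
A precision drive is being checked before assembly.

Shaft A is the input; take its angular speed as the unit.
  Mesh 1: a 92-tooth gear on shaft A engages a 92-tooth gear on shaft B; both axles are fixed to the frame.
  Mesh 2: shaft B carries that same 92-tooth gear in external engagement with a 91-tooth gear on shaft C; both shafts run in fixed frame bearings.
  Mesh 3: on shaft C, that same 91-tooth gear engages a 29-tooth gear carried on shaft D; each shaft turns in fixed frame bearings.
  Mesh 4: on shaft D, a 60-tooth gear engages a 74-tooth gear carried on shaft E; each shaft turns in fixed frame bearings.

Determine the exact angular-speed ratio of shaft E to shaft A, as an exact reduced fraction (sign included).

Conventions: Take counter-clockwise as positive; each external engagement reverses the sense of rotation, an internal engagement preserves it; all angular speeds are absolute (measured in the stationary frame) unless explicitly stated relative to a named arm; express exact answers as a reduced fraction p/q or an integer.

2760/1073

class = fixed-axis compound train [4 meshes; 4 ratios multiply, 4 sense flips]
mesh 1 [92T→92T]: running ratio 1, sense −
mesh 2 [92T→91T]: running ratio 92/91, sense +
mesh 3 [91T→29T]: running ratio 92/29, sense −
mesh 4 [60T→74T]: running ratio 2760/1073, sense +
ω_out/ω_in = 2760/1073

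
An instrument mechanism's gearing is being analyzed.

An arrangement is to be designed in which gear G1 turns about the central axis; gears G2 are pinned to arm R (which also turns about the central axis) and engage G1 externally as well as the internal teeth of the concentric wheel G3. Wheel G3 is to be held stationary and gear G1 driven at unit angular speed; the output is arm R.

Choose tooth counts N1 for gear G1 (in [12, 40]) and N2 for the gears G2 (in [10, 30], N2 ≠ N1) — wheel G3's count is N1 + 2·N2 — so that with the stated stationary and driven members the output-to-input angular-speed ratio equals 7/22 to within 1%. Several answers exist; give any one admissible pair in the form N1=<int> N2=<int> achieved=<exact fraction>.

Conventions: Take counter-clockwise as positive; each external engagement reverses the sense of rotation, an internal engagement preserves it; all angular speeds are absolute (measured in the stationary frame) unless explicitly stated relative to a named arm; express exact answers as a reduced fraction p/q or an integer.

N1=21 N2=12 achieved=7/22

topology: planetary set — design target 7/22, arm = carrier (Willis)
Willis with ω_ring = 0: ω_arm/ω_sun = N1/(N1+N3); set equal to 7/22  ⇒  N3/N1 = 1/(7/22) − 1 = 15/7
N3 = N1 + 2·N2  ⇒  N2/N1 = (N3/N1 − 1)/2 = (15/7 − 1)/2 = 4/7
smallest multiple with N1 ≥ 12 and N2 ≥ 10: k = 3  ⇒  N1 = 3·7 = 21, N2 = 3·4 = 12 (N1 ≤ 40, N2 ≤ 30, N2 ≠ N1 ✓), N3 = 21 + 2·12 = 45
check: N1/(N1+N3) with N1 = 21, N3 = 45 gives 7/22; |achieved − target| = 0 ≤ 7/2200 ✓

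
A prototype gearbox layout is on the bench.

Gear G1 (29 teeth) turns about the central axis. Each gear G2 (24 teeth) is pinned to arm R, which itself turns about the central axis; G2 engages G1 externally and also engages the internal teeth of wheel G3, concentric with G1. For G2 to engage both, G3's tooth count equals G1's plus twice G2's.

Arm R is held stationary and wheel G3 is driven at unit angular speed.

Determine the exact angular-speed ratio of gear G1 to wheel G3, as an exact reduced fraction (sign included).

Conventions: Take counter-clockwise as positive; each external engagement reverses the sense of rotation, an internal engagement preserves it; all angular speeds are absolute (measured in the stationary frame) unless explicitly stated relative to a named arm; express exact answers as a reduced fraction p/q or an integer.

-77/29

class = planetary set [G3 = 29+2·24 = 77; Willis about the carrier]
ring teeth: 29 + 2·24 = 77
29(ω_sun−ω_arm) = −77(ω_ring−ω_arm),  ω_arm = 0, ω_ring = 1
ω_sun = 0 − (77/29)(1−0) = -77/29
ω_out/ω_in = -77/29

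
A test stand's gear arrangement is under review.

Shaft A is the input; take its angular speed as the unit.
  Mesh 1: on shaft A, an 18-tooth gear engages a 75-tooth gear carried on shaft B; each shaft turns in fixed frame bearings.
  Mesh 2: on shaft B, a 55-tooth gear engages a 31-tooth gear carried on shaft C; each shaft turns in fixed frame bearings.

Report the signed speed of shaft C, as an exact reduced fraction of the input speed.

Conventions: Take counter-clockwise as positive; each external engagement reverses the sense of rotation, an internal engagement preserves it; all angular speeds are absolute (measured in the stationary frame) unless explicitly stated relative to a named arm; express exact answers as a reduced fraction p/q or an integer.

66/155

2-mesh fixed-axis compound train (all bearings frame-fixed)
mesh 1 [18T→75T]: |ω|/ω_in = 1×18/75 = 6/25, sense flips to −
mesh 2 [55T→31T]: |ω|/ω_in = (6/25)×55/31 = 66/155, sense flips to +
signed output speed (× input speed) = 66/155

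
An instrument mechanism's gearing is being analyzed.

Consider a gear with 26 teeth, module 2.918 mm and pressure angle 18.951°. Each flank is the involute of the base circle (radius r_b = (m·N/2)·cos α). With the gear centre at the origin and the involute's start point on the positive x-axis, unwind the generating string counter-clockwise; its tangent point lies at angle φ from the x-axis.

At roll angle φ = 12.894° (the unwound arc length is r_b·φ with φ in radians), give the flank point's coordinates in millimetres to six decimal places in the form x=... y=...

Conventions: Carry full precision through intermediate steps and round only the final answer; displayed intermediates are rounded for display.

class = single-mesh tooth geometry [base-circle involute, m = 2.918, 26T]
pitch radius r_p = m·N/2 = 2.918·26/2 = 37.934000
base radius r_b = r_p·cos α = 37.934000·cos 18.951° = 35.877850
roll angle φ = 12.894° = 0.22504275 rad
x = r_b·(cos φ + φ·sin φ) = 36.774883
y = r_b·(sin φ − φ·cos φ) = 0.135612

x=36.774883 y=0.135612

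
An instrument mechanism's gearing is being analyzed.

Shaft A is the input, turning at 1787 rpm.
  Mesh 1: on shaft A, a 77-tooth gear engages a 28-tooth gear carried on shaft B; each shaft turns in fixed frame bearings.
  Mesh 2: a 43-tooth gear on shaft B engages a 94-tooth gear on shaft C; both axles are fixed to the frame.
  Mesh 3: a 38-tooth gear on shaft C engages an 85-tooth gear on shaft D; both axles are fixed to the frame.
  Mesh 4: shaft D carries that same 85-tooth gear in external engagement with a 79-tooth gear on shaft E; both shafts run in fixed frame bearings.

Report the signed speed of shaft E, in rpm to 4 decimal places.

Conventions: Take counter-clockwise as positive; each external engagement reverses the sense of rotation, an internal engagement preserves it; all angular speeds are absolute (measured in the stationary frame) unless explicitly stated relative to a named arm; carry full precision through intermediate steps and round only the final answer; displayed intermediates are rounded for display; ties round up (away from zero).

4-mesh fixed-axis compound train (all bearings frame-fixed)
mesh 1 [77T→28T]: ω = 1787.0000×77/28 = 4914.2500 rpm, sense flips to −
mesh 2 [43T→94T]: ω = 4914.2500×43/94 = 2248.0080 rpm, sense flips to +
mesh 3 [38T→85T]: ω = 2248.0080×38/85 = 1004.9918 rpm, sense flips to −
mesh 4 [85T→79T]: ω = 1004.9918×85/79 = 1081.3203 rpm, sense flips to +
signed output speed = +1081.3203 rpm

+1081.3203 rpm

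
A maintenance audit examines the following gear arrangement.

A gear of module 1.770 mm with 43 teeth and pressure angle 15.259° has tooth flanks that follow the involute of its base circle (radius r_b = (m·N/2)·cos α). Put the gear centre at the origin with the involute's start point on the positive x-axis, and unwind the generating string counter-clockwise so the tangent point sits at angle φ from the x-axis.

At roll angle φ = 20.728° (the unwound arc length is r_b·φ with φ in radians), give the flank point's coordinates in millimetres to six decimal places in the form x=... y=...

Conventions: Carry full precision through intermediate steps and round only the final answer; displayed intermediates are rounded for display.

topology: single-mesh involute geometry — m = 1.770, N = 43
pitch radius r_p = m·N/2 = 1.770·43/2 = 38.055000
base radius r_b = r_p·cos α = 38.055000·cos 15.259° = 36.713409
roll angle φ = 20.728° = 0.36177185 rad
x = r_b·(cos φ + φ·sin φ) = 39.037874
y = r_b·(sin φ − φ·cos φ) = 0.571891

x=39.037874 y=0.571891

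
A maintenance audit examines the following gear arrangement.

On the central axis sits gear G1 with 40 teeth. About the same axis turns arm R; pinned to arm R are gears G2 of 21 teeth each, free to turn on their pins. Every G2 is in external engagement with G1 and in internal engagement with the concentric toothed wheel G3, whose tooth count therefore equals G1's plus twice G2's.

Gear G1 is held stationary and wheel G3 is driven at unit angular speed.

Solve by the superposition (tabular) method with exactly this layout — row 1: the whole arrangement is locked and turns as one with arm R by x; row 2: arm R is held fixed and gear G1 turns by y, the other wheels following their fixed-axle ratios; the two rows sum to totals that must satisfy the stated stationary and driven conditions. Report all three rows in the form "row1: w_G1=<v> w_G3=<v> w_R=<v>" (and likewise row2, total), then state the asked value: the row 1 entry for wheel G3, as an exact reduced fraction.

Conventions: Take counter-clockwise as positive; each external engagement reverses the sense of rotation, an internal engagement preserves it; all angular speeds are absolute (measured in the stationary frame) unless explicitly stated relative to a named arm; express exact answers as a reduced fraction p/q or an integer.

row1: w_G1=41/61 w_G3=41/61 w_R=41/61
row2: w_G1=-41/61 w_G3=20/61 w_R=0
total: w_G1=0 w_G3=1 w_R=41/61
asked value: 41/61

class = planetary set [G3 = 40+2·21 = 82; Willis about the carrier]
row 1 — lock + rotate with arm: ω_sun = ω_ring = ω_arm = x
superposition row 2 [arm held]: sun y, ring −(40/82)·y, arm 0
boundary: total ω_sun = x + y = 0 and total ω_ring = x − (40/82)·y = 1  ⇒  y = -41/61, x = 41/61
row 2 ring = −(40/82)·(-41/61) = 20/61
totals (row 1 + row 2): sun 41/61 + (-41/61) = 0, ring 41/61 + 20/61 = 1, arm 41/61 + 0 = 41/61
asked cell (row1, ring) = 41/61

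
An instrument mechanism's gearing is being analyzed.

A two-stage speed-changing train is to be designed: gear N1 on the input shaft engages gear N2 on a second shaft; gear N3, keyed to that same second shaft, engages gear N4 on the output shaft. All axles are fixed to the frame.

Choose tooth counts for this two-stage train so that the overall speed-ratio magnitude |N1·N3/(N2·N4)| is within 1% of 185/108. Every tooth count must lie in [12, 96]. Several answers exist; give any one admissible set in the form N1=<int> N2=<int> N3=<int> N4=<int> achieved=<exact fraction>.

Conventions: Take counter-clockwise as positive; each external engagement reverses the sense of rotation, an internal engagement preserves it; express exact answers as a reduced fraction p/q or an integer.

N1=15 N2=12 N3=37 N4=27 achieved=185/108

2-stage fixed-axis compound train for ratio 185/108
target = 185/108 in lowest terms: an exact hit needs N1·N3 = k·185 and N2·N4 = k·108 for one integer k, every count in [12, 96]; additionally prefer no 1:1 stage (N1 ≠ N2, N3 ≠ N4)
k = 1…2: no 1:1-free in-range split of k·185 and k·108 into factor pairs; take k = 3
k = 3: N1·N3 = 555 = 15·37, N2·N4 = 324 = 12·27
achieved = 15·37/(12·27) = 185/108; |achieved − target| = 0 ≤ 37/2160 ✓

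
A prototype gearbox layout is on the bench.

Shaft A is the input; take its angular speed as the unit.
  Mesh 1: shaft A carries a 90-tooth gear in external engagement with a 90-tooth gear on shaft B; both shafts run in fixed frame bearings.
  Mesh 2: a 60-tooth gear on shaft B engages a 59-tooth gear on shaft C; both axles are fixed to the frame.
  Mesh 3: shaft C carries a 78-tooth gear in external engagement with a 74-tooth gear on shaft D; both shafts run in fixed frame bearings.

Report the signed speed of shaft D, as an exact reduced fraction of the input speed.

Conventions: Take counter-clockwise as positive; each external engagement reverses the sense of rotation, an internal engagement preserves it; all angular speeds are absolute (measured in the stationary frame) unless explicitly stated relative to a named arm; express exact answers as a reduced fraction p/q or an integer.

-2340/2183

3-mesh fixed-axis compound train (all bearings frame-fixed)
mesh 1 [90T→90T]: |ω|/ω_in = 1×90/90 = 1, sense flips to −
mesh 2 [60T→59T]: |ω|/ω_in = 1×60/59 = 60/59, sense flips to +
mesh 3 [78T→74T]: |ω|/ω_in = (60/59)×78/74 = 2340/2183, sense flips to −
signed output speed (× input speed) = -2340/2183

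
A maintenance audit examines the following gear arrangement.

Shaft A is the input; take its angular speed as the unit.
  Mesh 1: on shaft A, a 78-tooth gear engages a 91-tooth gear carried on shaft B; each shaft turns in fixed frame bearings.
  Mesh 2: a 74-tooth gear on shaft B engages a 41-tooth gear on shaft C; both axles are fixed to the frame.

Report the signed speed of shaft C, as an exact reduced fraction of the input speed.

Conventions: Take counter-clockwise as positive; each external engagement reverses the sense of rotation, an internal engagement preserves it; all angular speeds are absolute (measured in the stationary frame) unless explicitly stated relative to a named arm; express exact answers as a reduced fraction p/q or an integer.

444/287

2-mesh fixed-axis compound train (all bearings frame-fixed)
mesh 1 [78T→91T]: |ω|/ω_in = 1×78/91 = 6/7, sense flips to −
mesh 2 [74T→41T]: |ω|/ω_in = (6/7)×74/41 = 444/287, sense flips to +
signed output speed (× input speed) = 444/287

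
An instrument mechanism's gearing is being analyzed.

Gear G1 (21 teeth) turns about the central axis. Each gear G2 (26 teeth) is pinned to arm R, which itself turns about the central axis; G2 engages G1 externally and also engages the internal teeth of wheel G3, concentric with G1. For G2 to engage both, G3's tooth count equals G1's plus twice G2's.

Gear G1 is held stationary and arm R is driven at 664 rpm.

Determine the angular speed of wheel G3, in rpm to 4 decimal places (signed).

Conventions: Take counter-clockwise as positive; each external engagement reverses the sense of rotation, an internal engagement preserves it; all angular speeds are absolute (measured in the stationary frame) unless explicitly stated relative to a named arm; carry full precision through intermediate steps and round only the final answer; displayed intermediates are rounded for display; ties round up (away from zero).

+855.0137 rpm

topology: planetary set — G1 21T / G2 26T / G3 73T, arm = carrier (Willis)
normalise by the input: solve with ω_arm = 1, then scale by 664 rpm
ring teeth: 21 + 2·26 = 73
21(ω_sun−ω_arm) = −73(ω_ring−ω_arm),  ω_sun = 0, ω_arm = 1
ω_ring = 1 − (21/73)(0−1) = 94/73
scale: ω_ring = 94/73 × 664 rpm = +855.0137 rpm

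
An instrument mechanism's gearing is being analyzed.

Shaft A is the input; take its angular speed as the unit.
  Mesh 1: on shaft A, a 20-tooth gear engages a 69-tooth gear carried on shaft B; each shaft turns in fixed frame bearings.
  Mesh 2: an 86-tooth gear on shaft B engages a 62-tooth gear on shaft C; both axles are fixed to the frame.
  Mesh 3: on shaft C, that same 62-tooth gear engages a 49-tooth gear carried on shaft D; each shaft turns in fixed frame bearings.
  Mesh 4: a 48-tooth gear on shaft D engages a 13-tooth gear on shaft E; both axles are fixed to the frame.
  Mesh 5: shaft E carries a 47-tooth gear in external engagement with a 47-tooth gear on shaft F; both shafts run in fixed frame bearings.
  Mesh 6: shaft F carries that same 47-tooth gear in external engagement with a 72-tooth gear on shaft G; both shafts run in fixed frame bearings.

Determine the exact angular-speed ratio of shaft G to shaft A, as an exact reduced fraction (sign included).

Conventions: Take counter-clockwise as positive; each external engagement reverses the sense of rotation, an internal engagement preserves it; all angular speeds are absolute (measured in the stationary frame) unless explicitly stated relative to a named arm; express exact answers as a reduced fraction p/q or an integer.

class = fixed-axis compound train [6 meshes; 6 ratios multiply, 6 sense flips]
mesh 1 [20T→69T]: running ratio 20/69, sense −
mesh 2 [86T→62T]: running ratio 860/2139, sense +
mesh 3 [62T→49T]: running ratio 1720/3381, sense −
mesh 4 [48T→13T]: running ratio 27520/14651, sense +
mesh 5 [47T→47T]: running ratio 27520/14651, sense −
mesh 6 [47T→72T]: running ratio 161680/131859, sense +
ω_out/ω_in = 161680/131859

161680/131859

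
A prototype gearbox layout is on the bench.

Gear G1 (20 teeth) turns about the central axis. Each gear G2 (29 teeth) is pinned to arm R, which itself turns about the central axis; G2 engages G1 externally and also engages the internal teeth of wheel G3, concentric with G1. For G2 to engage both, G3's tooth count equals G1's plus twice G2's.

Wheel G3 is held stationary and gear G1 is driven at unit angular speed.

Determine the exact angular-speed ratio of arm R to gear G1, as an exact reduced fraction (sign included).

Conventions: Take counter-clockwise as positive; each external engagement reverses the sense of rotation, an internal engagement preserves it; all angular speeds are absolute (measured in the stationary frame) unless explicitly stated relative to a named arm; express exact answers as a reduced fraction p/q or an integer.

10/49

class = planetary set [G3 = 20+2·29 = 78; Willis about the carrier]
ring teeth: 20 + 2·29 = 78
20(ω_sun−ω_arm) = −78(ω_ring−ω_arm),  ω_ring = 0, ω_sun = 1
20(1−ω_arm) = −78(0−ω_arm)  ⇒  98·ω_arm = 20  ⇒  ω_arm = 10/49
ω_out/ω_in = 10/49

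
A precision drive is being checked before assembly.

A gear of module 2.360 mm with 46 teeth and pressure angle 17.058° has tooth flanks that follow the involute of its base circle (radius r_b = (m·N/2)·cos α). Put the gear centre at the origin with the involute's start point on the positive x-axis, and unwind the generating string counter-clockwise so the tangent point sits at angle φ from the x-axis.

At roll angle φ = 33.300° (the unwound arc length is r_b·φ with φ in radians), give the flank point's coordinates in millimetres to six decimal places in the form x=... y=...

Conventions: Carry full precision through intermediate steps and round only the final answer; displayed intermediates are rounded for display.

class = single-mesh tooth geometry [base-circle involute, m = 2.360, 46T]
pitch radius r_p = m·N/2 = 2.360·46/2 = 54.280000
base radius r_b = r_p·cos α = 54.280000·cos 17.058° = 51.892131
roll angle φ = 33.300° = 0.58119464 rad
x = r_b·(cos φ + φ·sin φ) = 59.930039
y = r_b·(sin φ − φ·cos φ) = 3.282492

x=59.930039 y=3.282492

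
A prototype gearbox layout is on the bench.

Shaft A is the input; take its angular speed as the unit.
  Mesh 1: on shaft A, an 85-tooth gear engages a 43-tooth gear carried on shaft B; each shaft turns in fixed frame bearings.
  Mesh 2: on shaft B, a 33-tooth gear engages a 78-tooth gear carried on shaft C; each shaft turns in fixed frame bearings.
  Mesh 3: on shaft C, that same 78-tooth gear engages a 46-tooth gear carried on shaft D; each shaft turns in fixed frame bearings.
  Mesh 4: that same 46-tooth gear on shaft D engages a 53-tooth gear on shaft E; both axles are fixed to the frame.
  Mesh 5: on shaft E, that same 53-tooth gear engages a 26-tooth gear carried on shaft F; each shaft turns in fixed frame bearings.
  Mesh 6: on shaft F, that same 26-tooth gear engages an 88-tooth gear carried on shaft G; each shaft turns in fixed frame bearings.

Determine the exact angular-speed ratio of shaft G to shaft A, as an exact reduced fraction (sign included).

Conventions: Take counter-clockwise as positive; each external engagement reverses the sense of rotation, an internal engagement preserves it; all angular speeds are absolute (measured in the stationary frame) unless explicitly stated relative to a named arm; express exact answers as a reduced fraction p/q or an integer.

255/344

class = fixed-axis compound train [6 meshes; 6 ratios multiply, 6 sense flips]
mesh 1 [85T→43T]: running ratio 85/43, sense −
mesh 2 [33T→78T]: running ratio 935/1118, sense +
mesh 3 [78T→46T]: running ratio 2805/1978, sense −
mesh 4 [46T→53T]: running ratio 2805/2279, sense +
mesh 5 [53T→26T]: running ratio 2805/1118, sense −
mesh 6 [26T→88T]: running ratio 255/344, sense +
ω_out/ω_in = 255/344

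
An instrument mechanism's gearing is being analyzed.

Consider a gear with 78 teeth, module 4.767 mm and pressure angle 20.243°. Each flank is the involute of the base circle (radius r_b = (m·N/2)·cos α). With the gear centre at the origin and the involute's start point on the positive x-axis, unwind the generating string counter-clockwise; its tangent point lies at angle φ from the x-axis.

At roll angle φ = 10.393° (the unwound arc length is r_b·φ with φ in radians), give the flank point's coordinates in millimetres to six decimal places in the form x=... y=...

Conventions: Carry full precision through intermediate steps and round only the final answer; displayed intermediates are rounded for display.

recognized (one wheel, involute flank): single-mesh tooth geometry, m = 4.767, N = 78
pitch radius r_p = m·N/2 = 4.767·78/2 = 185.913000
base radius r_b = r_p·cos α = 185.913000·cos 20.243° = 174.429826
roll angle φ = 10.393° = 0.18139207 rad
x = r_b·(cos φ + φ·sin φ) = 177.275904
y = r_b·(sin φ − φ·cos φ) = 0.345879

x=177.275904 y=0.345879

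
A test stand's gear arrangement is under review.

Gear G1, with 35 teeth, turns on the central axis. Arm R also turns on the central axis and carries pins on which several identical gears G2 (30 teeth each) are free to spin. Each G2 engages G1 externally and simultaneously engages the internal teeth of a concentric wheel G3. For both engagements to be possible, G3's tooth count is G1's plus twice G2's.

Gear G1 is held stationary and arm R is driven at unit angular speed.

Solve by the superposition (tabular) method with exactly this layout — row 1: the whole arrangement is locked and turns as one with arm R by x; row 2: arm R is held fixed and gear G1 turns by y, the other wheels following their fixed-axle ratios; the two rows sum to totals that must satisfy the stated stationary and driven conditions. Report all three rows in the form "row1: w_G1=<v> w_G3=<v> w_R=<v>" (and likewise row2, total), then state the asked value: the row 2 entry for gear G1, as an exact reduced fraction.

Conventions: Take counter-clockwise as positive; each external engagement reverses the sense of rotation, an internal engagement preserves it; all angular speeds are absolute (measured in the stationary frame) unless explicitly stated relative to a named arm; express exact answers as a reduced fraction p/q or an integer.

topology: planetary set — G1 35T / G2 30T / G3 95T, arm = carrier (Willis)
row 1 — lock + rotate with arm: ω_sun = ω_ring = ω_arm = x
row 2: sun turns y, ring = −(35/95)·y, arm 0
boundary: total ω_sun = x + y = 0 and total ω_arm = x = 1  ⇒  y = -1, x = 1
row 2 ring = −(35/95)·(-1) = 7/19
totals (row 1 + row 2): sun 1 + (-1) = 0, ring 1 + 7/19 = 26/19, arm 1 + 0 = 1
asked cell (row2, sun) = -1

row1: w_G1=1 w_G3=1 w_R=1
row2: w_G1=-1 w_G3=7/19 w_R=0
total: w_G1=0 w_G3=26/19 w_R=1
asked value: -1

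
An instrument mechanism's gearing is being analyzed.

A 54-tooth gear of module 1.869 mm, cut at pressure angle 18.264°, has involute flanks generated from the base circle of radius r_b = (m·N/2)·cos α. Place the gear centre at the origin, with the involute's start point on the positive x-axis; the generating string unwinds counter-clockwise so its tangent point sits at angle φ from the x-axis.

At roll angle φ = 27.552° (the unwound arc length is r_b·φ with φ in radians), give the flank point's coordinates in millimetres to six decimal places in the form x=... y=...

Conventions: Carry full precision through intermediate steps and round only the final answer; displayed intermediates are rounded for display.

topology: single-mesh involute geometry — m = 1.869, N = 54
pitch radius r_p = m·N/2 = 1.869·54/2 = 50.463000
base radius r_b = r_p·cos α = 50.463000·cos 18.264° = 47.920804
roll angle φ = 27.552° = 0.48087312 rad
x = r_b·(cos φ + φ·sin φ) = 53.145174
y = r_b·(sin φ − φ·cos φ) = 1.735475

x=53.145174 y=1.735475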